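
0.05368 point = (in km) 1.894e-08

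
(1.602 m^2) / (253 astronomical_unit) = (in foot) 1.389e-13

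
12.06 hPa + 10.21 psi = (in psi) 10.38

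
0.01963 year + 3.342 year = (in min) 1.767e+06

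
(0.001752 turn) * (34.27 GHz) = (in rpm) 3.602e+09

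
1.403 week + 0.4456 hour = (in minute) 1.417e+04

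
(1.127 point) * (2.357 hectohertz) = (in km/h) 0.3374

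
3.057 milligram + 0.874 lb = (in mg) 3.964e+05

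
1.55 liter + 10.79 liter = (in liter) 12.34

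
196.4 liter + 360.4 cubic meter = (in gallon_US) 9.526e+04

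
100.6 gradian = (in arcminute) 5432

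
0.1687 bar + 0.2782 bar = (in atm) 0.4411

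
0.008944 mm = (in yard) 9.781e-06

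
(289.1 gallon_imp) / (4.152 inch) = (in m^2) 12.46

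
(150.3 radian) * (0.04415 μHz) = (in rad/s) 6.636e-06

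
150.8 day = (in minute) 2.172e+05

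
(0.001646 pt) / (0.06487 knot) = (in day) 2.014e-10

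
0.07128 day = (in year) 0.0001953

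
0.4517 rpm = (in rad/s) 0.0473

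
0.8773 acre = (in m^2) 3550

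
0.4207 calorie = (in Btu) 0.001668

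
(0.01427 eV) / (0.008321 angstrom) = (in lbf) 6.177e-10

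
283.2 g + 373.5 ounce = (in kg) 10.87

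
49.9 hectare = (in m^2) 4.99e+05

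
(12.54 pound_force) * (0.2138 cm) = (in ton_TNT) 2.85e-11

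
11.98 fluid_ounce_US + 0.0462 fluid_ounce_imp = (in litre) 0.3556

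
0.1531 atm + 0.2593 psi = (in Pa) 1.73e+04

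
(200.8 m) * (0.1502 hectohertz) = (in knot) 5863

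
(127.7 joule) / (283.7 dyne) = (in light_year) 4.758e-12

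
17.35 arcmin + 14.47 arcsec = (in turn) 0.0008144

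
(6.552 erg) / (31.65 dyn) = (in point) 5.868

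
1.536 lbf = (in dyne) 6.832e+05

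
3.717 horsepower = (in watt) 2772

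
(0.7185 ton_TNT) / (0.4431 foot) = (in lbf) 5.004e+09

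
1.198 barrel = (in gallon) 50.32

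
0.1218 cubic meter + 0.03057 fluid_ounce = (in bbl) 0.7661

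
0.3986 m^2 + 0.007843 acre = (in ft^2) 345.9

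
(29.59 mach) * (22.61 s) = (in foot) 7.474e+05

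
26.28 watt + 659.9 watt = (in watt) 686.2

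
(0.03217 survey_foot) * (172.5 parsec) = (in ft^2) 5.618e+17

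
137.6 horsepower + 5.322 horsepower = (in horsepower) 142.9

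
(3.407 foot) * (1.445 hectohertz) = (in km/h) 540.2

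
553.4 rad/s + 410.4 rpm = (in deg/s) 3.417e+04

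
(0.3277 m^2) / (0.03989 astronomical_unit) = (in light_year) 5.804e-27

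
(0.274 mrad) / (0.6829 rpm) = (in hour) 1.064e-06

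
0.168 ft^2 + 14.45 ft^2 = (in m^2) 1.358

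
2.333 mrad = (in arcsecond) 481.2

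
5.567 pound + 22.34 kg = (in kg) 24.87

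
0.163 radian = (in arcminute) 560.4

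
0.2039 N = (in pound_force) 0.04584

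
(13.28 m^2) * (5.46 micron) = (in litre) 0.07251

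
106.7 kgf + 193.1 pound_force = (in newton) 1905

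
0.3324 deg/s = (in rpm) 0.0554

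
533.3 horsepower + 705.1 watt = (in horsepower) 534.2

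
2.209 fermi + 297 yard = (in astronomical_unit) 1.815e-09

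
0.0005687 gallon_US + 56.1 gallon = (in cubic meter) 0.2124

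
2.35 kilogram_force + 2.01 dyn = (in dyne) 2.305e+06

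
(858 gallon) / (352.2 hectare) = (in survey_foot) 3.025e-06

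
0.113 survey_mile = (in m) 181.9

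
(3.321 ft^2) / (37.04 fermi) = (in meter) 8.33e+12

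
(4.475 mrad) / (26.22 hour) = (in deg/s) 2.716e-06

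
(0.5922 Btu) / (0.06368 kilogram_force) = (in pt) 2.836e+06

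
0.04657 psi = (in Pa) 321.1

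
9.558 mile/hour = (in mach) 0.01255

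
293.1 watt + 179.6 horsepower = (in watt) 1.342e+05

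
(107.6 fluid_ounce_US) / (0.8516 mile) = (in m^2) 2.322e-06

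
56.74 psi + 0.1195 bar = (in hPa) 4032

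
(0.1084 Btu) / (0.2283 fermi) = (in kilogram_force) 5.108e+16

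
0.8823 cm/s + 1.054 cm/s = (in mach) 5.687e-05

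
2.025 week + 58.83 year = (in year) 58.87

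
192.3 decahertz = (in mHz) 1.923e+06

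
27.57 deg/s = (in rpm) 4.595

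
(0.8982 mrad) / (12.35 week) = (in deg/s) 6.89e-09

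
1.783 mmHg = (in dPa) 2377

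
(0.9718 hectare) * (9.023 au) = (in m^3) 1.312e+16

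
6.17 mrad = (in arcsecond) 1273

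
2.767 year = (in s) 8.726e+07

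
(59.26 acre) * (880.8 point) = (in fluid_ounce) 2.52e+09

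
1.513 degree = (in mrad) 26.41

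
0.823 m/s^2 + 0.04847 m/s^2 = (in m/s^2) 0.8715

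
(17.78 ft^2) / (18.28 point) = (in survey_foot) 840.4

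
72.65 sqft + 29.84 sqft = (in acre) 0.002353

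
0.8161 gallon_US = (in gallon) 0.8161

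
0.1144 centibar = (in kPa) 0.1144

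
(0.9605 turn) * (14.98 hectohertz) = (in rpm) 8.633e+04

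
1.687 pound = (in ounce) 26.99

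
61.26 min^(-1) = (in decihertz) 10.21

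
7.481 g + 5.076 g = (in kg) 0.01256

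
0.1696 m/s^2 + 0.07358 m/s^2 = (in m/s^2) 0.2432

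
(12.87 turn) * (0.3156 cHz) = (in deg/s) 14.62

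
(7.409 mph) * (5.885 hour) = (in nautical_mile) 37.89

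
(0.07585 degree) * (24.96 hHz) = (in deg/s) 189.3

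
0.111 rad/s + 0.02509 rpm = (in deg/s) 6.51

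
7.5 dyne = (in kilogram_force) 7.648e-06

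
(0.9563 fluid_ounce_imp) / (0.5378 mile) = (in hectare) 3.139e-12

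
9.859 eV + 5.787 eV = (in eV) 15.65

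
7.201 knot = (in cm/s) 370.5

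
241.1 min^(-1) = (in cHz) 401.8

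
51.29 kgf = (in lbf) 113.1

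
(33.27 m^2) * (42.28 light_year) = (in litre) 1.331e+22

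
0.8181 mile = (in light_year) 1.392e-13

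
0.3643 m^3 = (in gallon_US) 96.24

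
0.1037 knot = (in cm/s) 5.335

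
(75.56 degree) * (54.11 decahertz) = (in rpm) 6814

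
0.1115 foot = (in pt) 96.34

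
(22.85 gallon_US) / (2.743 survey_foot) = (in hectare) 1.035e-05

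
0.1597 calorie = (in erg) 6.682e+06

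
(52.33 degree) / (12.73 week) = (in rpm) 1.133e-06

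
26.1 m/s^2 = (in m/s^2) 26.1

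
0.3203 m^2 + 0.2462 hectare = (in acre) 0.6085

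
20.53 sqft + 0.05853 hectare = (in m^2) 587.2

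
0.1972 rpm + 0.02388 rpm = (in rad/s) 0.02315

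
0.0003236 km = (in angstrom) 3.236e+09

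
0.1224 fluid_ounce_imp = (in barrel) 2.187e-05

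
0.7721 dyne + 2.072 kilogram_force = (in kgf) 2.072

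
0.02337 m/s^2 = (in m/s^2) 0.02337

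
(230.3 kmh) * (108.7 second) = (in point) 1.971e+07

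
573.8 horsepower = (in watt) 4.279e+05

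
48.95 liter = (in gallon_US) 12.93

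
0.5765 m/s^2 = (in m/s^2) 0.5765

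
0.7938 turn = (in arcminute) 1.715e+04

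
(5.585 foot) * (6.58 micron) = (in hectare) 1.12e-09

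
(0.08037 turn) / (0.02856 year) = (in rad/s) 5.607e-07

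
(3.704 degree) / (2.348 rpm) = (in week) 4.347e-07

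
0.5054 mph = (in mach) 0.0006635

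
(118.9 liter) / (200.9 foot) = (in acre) 4.798e-07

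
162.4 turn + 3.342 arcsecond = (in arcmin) 3.508e+06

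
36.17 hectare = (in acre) 89.38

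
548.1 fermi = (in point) 1.554e-09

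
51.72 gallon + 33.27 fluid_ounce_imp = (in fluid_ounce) 6652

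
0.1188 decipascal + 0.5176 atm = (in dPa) 5.245e+05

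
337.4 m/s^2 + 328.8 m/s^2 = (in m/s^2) 666.2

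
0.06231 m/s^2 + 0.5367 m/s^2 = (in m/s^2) 0.599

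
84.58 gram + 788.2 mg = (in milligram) 8.537e+04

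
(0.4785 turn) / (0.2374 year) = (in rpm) 3.835e-06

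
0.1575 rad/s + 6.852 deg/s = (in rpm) 2.646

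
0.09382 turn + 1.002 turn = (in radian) 6.885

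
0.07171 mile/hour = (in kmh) 0.1154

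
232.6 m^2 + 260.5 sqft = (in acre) 0.06346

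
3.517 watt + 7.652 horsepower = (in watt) 5710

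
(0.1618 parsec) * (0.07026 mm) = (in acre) 8.668e+07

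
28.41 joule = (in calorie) 6.79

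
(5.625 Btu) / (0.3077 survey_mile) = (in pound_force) 2.694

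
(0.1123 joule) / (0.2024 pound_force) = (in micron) 1.247e+05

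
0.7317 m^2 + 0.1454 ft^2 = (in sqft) 8.021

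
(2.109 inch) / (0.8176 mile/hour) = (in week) 2.423e-07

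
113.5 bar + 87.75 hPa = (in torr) 8.52e+04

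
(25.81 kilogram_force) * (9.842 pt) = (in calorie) 0.21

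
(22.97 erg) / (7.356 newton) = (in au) 2.087e-18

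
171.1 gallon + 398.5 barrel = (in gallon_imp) 1.408e+04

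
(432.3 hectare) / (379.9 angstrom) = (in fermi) 1.138e+29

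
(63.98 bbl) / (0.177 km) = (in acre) 1.42e-05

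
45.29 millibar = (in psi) 0.6569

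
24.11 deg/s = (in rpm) 4.018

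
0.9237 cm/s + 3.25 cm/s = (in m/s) 0.04174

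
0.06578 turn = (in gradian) 26.31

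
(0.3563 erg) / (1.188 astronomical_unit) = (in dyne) 2.005e-14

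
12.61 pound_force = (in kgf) 5.72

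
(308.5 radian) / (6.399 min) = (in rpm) 7.673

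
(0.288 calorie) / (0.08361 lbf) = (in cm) 324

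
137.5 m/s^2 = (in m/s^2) 137.5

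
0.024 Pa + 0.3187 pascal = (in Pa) 0.3427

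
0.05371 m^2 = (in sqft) 0.5781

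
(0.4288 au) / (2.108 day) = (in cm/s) 3.522e+07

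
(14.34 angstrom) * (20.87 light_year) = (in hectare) 2.831e+04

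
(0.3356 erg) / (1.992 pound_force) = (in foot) 1.243e-08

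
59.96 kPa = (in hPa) 599.6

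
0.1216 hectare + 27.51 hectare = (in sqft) 2.974e+06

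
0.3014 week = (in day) 2.11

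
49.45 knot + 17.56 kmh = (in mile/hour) 67.82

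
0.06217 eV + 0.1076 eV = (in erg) 2.72e-13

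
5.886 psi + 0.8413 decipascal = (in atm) 0.4005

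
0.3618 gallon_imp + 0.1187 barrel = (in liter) 20.52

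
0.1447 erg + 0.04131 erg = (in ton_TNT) 4.446e-18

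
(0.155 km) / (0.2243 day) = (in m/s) 0.007998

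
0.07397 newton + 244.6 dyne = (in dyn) 7642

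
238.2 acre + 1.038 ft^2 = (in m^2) 9.64e+05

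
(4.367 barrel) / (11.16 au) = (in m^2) 4.159e-13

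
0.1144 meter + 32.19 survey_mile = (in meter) 5.181e+04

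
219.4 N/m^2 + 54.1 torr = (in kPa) 7.432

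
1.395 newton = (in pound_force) 0.3136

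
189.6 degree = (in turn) 0.5267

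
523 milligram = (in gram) 0.523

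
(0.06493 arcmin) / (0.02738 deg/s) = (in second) 0.03952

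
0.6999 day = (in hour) 16.8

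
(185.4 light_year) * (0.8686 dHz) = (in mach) 4.474e+14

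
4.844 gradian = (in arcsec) 1.569e+04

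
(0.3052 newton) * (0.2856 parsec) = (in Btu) 2.549e+12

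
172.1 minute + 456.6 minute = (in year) 0.001196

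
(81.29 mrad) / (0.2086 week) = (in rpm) 6.153e-06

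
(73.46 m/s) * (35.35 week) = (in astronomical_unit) 0.0105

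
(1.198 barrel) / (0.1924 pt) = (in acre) 0.6934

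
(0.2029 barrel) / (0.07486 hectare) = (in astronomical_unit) 2.881e-16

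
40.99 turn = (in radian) 257.5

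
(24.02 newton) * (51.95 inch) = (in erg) 3.17e+08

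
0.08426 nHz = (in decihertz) 8.426e-10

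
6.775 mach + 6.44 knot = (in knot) 4491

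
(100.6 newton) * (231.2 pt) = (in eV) 5.121e+19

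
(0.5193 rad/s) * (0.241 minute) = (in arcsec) 1.549e+06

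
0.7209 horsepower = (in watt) 537.6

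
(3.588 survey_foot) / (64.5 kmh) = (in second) 0.06104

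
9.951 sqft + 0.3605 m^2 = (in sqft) 13.83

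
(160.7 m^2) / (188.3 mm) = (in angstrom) 8.534e+12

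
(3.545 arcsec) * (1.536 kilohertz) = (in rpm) 0.2521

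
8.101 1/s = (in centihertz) 810.1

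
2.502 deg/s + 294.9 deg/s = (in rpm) 49.57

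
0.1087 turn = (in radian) 0.683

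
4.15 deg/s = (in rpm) 0.6917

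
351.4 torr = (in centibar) 46.85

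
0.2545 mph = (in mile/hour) 0.2545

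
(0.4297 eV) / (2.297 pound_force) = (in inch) 2.653e-19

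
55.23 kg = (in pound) 121.8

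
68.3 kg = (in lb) 150.6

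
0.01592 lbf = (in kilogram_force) 0.007221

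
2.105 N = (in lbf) 0.4732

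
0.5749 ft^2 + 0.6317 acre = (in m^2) 2556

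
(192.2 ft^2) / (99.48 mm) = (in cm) 1.795e+04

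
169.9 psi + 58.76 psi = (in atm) 15.56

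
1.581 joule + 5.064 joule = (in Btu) 0.006298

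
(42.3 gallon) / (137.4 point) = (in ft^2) 35.56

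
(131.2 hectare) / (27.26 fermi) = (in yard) 5.263e+19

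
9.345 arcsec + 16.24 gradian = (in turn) 0.04061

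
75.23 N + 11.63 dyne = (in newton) 75.23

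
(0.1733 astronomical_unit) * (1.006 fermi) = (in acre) 6.445e-09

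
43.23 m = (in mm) 4.323e+04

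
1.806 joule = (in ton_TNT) 4.316e-10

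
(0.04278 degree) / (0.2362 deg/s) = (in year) 5.743e-09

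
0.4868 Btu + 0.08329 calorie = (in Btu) 0.4871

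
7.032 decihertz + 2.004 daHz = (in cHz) 2074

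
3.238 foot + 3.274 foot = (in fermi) 1.985e+15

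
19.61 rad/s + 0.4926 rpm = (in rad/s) 19.66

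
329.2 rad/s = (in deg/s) 1.886e+04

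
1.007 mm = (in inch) 0.03965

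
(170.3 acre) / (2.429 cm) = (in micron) 2.837e+13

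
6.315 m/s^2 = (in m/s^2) 6.315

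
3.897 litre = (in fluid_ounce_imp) 137.2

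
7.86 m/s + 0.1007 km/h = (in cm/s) 788.8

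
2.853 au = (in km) 4.268e+08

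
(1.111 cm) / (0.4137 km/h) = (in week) 1.599e-07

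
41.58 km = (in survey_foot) 1.364e+05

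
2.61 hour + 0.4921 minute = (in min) 157.1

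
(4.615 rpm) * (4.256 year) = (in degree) 3.716e+09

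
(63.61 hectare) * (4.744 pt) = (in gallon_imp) 2.342e+05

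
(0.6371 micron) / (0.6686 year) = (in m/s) 3.022e-14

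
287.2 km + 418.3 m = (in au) 1.923e-06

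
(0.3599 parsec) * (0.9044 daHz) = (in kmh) 3.616e+17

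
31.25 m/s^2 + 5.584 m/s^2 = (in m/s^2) 36.83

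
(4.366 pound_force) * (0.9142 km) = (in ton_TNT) 4.243e-06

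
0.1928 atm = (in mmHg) 146.5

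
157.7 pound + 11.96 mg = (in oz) 2523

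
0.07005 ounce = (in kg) 0.001986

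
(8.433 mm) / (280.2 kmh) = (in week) 1.791e-10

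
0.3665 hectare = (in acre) 0.9056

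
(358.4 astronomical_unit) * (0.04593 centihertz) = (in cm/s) 2.463e+12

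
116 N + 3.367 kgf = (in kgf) 15.2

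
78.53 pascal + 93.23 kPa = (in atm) 0.9209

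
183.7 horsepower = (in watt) 1.37e+05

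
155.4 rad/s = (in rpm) 1484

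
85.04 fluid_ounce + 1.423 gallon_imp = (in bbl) 0.05651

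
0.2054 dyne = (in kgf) 2.094e-07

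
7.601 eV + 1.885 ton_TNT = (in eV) 4.923e+28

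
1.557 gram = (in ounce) 0.05492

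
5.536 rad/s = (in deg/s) 317.2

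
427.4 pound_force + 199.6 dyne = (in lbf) 427.4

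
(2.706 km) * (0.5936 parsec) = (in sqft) 5.335e+20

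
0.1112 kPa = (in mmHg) 0.8341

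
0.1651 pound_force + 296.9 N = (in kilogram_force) 30.35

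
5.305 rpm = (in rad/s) 0.5555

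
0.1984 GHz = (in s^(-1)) 1.984e+08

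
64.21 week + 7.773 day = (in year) 1.253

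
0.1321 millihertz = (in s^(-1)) 0.0001321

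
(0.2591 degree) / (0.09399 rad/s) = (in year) 1.526e-09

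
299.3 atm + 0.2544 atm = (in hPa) 3.035e+05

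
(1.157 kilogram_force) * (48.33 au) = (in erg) 8.203e+20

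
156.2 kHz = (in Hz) 1.562e+05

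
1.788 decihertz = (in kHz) 0.0001788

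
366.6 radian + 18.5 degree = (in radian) 366.9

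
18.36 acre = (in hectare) 7.43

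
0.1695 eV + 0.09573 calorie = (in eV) 2.5e+18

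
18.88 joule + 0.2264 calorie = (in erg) 1.983e+08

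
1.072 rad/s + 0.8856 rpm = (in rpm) 11.12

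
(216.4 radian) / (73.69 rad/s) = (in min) 0.04894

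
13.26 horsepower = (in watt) 9888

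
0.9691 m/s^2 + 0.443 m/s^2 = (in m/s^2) 1.412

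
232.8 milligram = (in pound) 0.0005132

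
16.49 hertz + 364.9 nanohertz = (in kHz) 0.01649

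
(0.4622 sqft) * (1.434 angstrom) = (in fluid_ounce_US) 2.082e-07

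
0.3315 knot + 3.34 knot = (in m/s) 1.889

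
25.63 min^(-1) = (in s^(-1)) 0.4272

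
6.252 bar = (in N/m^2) 6.252e+05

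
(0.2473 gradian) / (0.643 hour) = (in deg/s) 9.615e-05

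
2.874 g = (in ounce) 0.1014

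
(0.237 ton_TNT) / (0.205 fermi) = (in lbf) 1.087e+24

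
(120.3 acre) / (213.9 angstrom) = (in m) 2.276e+13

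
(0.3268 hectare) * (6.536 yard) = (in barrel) 1.228e+05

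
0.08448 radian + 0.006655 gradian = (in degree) 4.846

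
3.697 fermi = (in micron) 3.697e-09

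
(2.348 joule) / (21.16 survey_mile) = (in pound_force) 1.55e-05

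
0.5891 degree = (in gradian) 0.6546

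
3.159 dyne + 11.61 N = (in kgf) 1.184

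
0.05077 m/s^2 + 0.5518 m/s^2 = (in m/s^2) 0.6026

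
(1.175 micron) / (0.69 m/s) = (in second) 1.703e-06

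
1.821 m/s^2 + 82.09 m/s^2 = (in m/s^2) 83.91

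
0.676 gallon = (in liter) 2.559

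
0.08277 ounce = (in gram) 2.346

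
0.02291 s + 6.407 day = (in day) 6.407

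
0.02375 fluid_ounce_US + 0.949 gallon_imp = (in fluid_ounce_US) 145.9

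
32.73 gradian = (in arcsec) 1.06e+05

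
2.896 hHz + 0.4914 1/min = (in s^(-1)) 289.6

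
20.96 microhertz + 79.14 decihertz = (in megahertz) 7.914e-06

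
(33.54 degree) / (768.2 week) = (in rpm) 1.203e-08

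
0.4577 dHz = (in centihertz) 4.577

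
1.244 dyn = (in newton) 1.244e-05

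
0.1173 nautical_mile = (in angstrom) 2.172e+12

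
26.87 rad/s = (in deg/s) 1540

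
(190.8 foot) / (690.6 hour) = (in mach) 6.87e-08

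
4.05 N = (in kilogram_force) 0.413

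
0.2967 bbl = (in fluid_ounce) 1595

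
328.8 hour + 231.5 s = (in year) 0.03754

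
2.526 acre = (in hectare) 1.022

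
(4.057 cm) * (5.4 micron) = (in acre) 5.414e-11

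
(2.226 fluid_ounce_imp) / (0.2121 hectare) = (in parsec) 9.664e-25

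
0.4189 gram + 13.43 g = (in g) 13.85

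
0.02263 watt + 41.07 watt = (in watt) 41.09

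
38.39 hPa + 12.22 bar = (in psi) 177.8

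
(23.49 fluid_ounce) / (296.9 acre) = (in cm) 5.782e-08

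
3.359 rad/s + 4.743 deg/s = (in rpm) 32.87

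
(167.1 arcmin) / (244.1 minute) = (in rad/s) 3.319e-06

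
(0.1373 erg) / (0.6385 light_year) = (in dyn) 2.273e-19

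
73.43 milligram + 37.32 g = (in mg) 3.739e+04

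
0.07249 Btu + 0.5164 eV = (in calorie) 18.28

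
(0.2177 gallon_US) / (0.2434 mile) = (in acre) 5.199e-10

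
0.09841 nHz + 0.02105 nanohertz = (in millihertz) 1.195e-07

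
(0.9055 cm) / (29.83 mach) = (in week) 1.474e-12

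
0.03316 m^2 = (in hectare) 3.316e-06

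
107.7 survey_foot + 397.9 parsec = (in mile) 7.629e+15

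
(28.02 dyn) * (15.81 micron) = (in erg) 0.0443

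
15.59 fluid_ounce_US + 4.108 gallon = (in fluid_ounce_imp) 563.5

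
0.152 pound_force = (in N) 0.6761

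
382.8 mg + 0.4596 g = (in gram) 0.8424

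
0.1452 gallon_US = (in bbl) 0.003457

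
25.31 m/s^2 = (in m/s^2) 25.31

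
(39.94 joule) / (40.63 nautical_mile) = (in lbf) 0.0001193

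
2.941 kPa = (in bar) 0.02941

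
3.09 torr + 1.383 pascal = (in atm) 0.004079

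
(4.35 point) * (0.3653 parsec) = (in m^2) 1.73e+13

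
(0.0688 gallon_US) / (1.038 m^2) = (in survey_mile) 1.559e-07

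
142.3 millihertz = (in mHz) 142.3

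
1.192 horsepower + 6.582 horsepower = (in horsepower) 7.774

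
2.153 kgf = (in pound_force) 4.747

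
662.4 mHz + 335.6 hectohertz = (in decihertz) 3.356e+05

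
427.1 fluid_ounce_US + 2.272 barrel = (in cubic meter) 0.3738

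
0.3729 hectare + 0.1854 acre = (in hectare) 0.4479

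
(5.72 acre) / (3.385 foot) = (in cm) 2.244e+06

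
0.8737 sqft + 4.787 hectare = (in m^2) 4.787e+04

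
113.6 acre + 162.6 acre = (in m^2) 1.118e+06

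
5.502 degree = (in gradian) 6.113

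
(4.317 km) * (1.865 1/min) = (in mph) 300.2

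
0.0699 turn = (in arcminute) 1510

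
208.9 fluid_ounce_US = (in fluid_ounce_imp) 217.4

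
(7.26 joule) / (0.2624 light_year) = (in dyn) 2.924e-10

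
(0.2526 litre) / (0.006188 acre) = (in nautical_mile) 5.447e-09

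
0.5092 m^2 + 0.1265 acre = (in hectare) 0.05124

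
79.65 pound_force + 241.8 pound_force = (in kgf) 145.8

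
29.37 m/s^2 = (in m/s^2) 29.37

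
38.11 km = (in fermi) 3.811e+19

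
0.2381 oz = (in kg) 0.00675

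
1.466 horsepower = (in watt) 1093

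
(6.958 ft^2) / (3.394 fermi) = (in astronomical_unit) 1273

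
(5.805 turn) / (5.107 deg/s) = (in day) 0.004736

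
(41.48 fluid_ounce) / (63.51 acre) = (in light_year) 5.045e-25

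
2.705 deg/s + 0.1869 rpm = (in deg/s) 3.826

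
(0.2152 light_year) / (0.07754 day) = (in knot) 5.907e+11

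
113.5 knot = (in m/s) 58.39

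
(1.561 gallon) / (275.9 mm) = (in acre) 5.292e-06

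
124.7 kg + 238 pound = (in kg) 232.7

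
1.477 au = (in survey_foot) 7.249e+11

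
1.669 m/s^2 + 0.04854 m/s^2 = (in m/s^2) 1.718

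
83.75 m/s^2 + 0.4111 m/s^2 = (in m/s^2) 84.16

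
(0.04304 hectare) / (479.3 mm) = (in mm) 8.98e+05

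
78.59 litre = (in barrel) 0.4943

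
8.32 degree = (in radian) 0.1452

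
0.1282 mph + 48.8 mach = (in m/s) 1.662e+04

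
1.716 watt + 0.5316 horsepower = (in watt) 398.1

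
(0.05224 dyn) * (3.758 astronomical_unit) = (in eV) 1.833e+24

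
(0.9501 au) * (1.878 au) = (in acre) 9.867e+18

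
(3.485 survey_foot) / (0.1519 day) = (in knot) 0.0001573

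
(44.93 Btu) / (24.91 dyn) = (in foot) 6.243e+08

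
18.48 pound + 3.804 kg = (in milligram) 1.219e+07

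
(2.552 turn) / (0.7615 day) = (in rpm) 0.002327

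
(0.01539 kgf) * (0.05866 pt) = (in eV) 1.949e+13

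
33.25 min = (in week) 0.003299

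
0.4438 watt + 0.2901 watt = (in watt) 0.7339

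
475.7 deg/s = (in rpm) 79.28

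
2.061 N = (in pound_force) 0.4633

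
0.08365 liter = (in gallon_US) 0.0221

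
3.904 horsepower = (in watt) 2911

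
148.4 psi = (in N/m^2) 1.023e+06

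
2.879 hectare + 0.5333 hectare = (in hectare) 3.412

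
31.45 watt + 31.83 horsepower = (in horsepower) 31.87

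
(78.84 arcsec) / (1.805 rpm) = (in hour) 5.617e-07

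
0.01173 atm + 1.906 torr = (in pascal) 1443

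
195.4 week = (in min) 1.97e+06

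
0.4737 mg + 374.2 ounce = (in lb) 23.39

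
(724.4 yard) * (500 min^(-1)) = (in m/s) 5520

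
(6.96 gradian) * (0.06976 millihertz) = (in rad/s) 7.627e-06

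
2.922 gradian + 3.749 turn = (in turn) 3.756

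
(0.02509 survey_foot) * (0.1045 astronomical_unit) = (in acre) 2.954e+04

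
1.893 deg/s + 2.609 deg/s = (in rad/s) 0.07857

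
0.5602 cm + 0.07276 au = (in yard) 1.19e+10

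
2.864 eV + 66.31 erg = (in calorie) 1.585e-06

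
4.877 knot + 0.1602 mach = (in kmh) 205.4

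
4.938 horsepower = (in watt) 3682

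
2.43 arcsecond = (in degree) 0.000675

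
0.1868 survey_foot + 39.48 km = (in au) 2.639e-07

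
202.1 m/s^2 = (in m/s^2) 202.1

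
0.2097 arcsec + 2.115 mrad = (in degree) 0.1212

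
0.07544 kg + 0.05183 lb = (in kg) 0.09895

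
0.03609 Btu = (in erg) 3.808e+08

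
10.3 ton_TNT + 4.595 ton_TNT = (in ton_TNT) 14.89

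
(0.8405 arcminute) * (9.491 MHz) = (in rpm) 2.216e+04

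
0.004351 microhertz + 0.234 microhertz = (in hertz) 2.384e-07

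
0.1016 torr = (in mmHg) 0.1016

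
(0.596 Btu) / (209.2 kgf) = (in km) 0.0003065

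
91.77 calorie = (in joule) 384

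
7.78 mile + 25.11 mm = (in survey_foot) 4.108e+04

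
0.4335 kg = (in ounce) 15.29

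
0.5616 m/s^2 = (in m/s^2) 0.5616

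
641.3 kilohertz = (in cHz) 6.413e+07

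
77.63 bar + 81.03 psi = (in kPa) 8322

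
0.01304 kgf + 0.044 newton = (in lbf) 0.03864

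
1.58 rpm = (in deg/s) 9.48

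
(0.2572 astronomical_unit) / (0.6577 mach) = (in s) 1.718e+08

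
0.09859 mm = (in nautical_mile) 5.323e-08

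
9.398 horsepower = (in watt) 7008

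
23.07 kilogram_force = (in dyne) 2.262e+07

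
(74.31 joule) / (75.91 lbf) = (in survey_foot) 0.722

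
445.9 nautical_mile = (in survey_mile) 513.1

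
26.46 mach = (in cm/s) 9.01e+05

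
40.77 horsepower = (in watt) 3.04e+04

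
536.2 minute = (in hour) 8.937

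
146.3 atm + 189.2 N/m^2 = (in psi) 2150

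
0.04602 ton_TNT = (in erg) 1.925e+15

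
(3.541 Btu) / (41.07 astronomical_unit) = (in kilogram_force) 6.201e-11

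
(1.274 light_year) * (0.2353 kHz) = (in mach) 8.329e+15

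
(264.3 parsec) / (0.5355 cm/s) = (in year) 4.829e+13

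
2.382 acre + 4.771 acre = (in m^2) 2.895e+04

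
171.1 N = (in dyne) 1.711e+07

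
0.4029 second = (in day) 4.663e-06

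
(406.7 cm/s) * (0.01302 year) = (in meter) 1.67e+06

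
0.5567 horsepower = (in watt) 415.1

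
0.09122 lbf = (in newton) 0.4058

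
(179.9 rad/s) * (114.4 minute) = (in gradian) 7.861e+07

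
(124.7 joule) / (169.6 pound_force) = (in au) 1.105e-12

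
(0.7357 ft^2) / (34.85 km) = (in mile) 1.219e-09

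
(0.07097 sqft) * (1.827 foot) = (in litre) 3.672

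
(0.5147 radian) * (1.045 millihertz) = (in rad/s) 0.0005379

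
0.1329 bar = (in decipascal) 1.329e+05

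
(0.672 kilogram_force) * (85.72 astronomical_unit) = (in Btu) 8.01e+10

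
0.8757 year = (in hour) 7671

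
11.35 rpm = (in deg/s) 68.1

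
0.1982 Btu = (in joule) 209.1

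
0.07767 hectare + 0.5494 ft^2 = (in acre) 0.1919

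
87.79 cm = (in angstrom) 8.779e+09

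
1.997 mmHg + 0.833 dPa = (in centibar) 0.2663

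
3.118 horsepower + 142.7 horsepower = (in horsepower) 145.8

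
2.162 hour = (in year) 0.0002468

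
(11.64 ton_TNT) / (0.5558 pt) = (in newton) 2.484e+14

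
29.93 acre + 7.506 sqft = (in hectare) 12.11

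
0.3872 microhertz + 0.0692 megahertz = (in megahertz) 0.0692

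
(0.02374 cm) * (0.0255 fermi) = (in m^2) 6.054e-21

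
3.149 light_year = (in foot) 9.774e+16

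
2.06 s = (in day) 2.384e-05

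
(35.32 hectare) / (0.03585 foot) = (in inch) 1.273e+09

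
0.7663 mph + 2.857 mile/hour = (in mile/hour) 3.623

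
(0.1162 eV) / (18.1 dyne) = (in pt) 2.916e-13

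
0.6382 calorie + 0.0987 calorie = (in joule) 3.083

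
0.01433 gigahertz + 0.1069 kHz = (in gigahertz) 0.01433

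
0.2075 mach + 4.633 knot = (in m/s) 73.04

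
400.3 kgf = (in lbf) 882.5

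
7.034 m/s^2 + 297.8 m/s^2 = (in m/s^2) 304.8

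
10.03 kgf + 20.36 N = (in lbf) 26.69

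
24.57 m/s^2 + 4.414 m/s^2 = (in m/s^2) 28.98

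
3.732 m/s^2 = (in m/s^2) 3.732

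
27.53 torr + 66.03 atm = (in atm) 66.07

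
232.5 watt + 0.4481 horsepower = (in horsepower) 0.7599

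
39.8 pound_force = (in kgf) 18.05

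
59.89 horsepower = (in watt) 4.466e+04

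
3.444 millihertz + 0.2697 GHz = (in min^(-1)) 1.618e+10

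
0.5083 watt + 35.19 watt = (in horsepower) 0.04787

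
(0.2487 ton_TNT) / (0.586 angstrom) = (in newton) 1.776e+19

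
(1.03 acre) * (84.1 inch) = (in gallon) 2.352e+06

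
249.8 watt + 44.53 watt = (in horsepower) 0.3947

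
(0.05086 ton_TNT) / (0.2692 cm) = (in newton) 7.905e+10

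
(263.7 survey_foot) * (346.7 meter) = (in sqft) 3e+05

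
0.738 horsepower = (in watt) 550.3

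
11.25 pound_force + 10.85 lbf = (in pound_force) 22.1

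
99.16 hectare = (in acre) 245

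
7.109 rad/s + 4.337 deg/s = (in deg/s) 411.7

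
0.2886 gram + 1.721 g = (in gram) 2.01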